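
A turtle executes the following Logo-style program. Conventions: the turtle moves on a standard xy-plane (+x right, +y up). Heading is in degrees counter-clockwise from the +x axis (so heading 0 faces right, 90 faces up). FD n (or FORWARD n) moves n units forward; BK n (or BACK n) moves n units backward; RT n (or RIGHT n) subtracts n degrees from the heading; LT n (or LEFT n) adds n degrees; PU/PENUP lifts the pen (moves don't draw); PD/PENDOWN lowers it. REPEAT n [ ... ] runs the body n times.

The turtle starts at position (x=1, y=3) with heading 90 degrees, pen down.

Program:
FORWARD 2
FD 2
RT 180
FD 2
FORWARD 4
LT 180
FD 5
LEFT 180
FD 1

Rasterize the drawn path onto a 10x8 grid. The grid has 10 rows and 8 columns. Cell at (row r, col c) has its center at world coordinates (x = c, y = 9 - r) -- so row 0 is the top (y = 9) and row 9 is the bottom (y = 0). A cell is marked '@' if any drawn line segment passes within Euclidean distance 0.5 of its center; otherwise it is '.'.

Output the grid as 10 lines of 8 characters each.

Segment 0: (1,3) -> (1,5)
Segment 1: (1,5) -> (1,7)
Segment 2: (1,7) -> (1,5)
Segment 3: (1,5) -> (1,1)
Segment 4: (1,1) -> (1,6)
Segment 5: (1,6) -> (1,5)

Answer: ........
........
.@......
.@......
.@......
.@......
.@......
.@......
.@......
........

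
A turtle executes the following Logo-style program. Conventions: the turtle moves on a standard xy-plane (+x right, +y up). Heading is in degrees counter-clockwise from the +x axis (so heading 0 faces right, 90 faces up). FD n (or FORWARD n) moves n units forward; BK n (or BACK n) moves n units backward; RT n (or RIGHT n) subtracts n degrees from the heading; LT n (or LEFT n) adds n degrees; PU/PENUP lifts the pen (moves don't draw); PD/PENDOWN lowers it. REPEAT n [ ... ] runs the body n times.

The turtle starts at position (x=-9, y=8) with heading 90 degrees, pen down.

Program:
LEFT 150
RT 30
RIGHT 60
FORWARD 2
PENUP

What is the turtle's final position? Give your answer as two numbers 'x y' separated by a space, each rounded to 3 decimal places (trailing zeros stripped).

Executing turtle program step by step:
Start: pos=(-9,8), heading=90, pen down
LT 150: heading 90 -> 240
RT 30: heading 240 -> 210
RT 60: heading 210 -> 150
FD 2: (-9,8) -> (-10.732,9) [heading=150, draw]
PU: pen up
Final: pos=(-10.732,9), heading=150, 1 segment(s) drawn

Answer: -10.732 9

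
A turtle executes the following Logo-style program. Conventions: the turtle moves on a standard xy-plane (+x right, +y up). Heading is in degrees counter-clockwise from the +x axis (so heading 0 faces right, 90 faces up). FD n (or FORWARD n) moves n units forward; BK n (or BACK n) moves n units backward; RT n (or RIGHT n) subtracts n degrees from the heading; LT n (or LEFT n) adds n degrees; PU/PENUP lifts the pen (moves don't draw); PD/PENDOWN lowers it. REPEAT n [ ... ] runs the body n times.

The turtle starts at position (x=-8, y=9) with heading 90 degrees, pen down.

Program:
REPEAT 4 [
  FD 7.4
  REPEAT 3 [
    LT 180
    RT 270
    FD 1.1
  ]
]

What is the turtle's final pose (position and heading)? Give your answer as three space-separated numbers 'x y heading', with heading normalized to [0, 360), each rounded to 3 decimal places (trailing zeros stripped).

Executing turtle program step by step:
Start: pos=(-8,9), heading=90, pen down
REPEAT 4 [
  -- iteration 1/4 --
  FD 7.4: (-8,9) -> (-8,16.4) [heading=90, draw]
  REPEAT 3 [
    -- iteration 1/3 --
    LT 180: heading 90 -> 270
    RT 270: heading 270 -> 0
    FD 1.1: (-8,16.4) -> (-6.9,16.4) [heading=0, draw]
    -- iteration 2/3 --
    LT 180: heading 0 -> 180
    RT 270: heading 180 -> 270
    FD 1.1: (-6.9,16.4) -> (-6.9,15.3) [heading=270, draw]
    -- iteration 3/3 --
    LT 180: heading 270 -> 90
    RT 270: heading 90 -> 180
    FD 1.1: (-6.9,15.3) -> (-8,15.3) [heading=180, draw]
  ]
  -- iteration 2/4 --
  FD 7.4: (-8,15.3) -> (-15.4,15.3) [heading=180, draw]
  REPEAT 3 [
    -- iteration 1/3 --
    LT 180: heading 180 -> 0
    RT 270: heading 0 -> 90
    FD 1.1: (-15.4,15.3) -> (-15.4,16.4) [heading=90, draw]
    -- iteration 2/3 --
    LT 180: heading 90 -> 270
    RT 270: heading 270 -> 0
    FD 1.1: (-15.4,16.4) -> (-14.3,16.4) [heading=0, draw]
    -- iteration 3/3 --
    LT 180: heading 0 -> 180
    RT 270: heading 180 -> 270
    FD 1.1: (-14.3,16.4) -> (-14.3,15.3) [heading=270, draw]
  ]
  -- iteration 3/4 --
  FD 7.4: (-14.3,15.3) -> (-14.3,7.9) [heading=270, draw]
  REPEAT 3 [
    -- iteration 1/3 --
    LT 180: heading 270 -> 90
    RT 270: heading 90 -> 180
    FD 1.1: (-14.3,7.9) -> (-15.4,7.9) [heading=180, draw]
    -- iteration 2/3 --
    LT 180: heading 180 -> 0
    RT 270: heading 0 -> 90
    FD 1.1: (-15.4,7.9) -> (-15.4,9) [heading=90, draw]
    -- iteration 3/3 --
    LT 180: heading 90 -> 270
    RT 270: heading 270 -> 0
    FD 1.1: (-15.4,9) -> (-14.3,9) [heading=0, draw]
  ]
  -- iteration 4/4 --
  FD 7.4: (-14.3,9) -> (-6.9,9) [heading=0, draw]
  REPEAT 3 [
    -- iteration 1/3 --
    LT 180: heading 0 -> 180
    RT 270: heading 180 -> 270
    FD 1.1: (-6.9,9) -> (-6.9,7.9) [heading=270, draw]
    -- iteration 2/3 --
    LT 180: heading 270 -> 90
    RT 270: heading 90 -> 180
    FD 1.1: (-6.9,7.9) -> (-8,7.9) [heading=180, draw]
    -- iteration 3/3 --
    LT 180: heading 180 -> 0
    RT 270: heading 0 -> 90
    FD 1.1: (-8,7.9) -> (-8,9) [heading=90, draw]
  ]
]
Final: pos=(-8,9), heading=90, 16 segment(s) drawn

Answer: -8 9 90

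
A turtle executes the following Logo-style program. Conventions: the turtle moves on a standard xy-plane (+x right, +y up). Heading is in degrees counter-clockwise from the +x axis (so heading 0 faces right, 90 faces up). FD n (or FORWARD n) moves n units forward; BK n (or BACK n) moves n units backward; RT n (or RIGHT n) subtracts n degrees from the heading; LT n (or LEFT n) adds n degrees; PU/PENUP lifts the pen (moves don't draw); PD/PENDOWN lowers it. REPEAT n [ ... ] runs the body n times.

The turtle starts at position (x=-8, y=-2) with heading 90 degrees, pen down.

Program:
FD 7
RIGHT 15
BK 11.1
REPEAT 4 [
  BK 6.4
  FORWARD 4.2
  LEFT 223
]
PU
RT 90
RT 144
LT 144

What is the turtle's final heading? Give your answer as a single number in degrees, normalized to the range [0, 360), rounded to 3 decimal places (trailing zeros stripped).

Answer: 157

Derivation:
Executing turtle program step by step:
Start: pos=(-8,-2), heading=90, pen down
FD 7: (-8,-2) -> (-8,5) [heading=90, draw]
RT 15: heading 90 -> 75
BK 11.1: (-8,5) -> (-10.873,-5.722) [heading=75, draw]
REPEAT 4 [
  -- iteration 1/4 --
  BK 6.4: (-10.873,-5.722) -> (-12.529,-11.904) [heading=75, draw]
  FD 4.2: (-12.529,-11.904) -> (-11.442,-7.847) [heading=75, draw]
  LT 223: heading 75 -> 298
  -- iteration 2/4 --
  BK 6.4: (-11.442,-7.847) -> (-14.447,-2.196) [heading=298, draw]
  FD 4.2: (-14.447,-2.196) -> (-12.475,-5.904) [heading=298, draw]
  LT 223: heading 298 -> 161
  -- iteration 3/4 --
  BK 6.4: (-12.475,-5.904) -> (-6.424,-7.988) [heading=161, draw]
  FD 4.2: (-6.424,-7.988) -> (-10.395,-6.621) [heading=161, draw]
  LT 223: heading 161 -> 24
  -- iteration 4/4 --
  BK 6.4: (-10.395,-6.621) -> (-16.242,-9.224) [heading=24, draw]
  FD 4.2: (-16.242,-9.224) -> (-12.405,-7.515) [heading=24, draw]
  LT 223: heading 24 -> 247
]
PU: pen up
RT 90: heading 247 -> 157
RT 144: heading 157 -> 13
LT 144: heading 13 -> 157
Final: pos=(-12.405,-7.515), heading=157, 10 segment(s) drawn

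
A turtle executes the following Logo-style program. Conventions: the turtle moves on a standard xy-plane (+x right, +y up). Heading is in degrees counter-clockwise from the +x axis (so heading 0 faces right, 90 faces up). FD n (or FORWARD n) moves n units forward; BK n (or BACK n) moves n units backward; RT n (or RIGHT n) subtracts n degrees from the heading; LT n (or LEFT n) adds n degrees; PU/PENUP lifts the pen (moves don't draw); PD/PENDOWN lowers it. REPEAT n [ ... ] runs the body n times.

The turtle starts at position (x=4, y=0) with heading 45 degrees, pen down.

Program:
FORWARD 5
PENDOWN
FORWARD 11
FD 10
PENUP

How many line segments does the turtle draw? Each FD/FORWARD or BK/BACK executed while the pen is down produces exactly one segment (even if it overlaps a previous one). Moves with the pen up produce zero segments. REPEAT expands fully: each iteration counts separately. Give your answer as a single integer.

Answer: 3

Derivation:
Executing turtle program step by step:
Start: pos=(4,0), heading=45, pen down
FD 5: (4,0) -> (7.536,3.536) [heading=45, draw]
PD: pen down
FD 11: (7.536,3.536) -> (15.314,11.314) [heading=45, draw]
FD 10: (15.314,11.314) -> (22.385,18.385) [heading=45, draw]
PU: pen up
Final: pos=(22.385,18.385), heading=45, 3 segment(s) drawn
Segments drawn: 3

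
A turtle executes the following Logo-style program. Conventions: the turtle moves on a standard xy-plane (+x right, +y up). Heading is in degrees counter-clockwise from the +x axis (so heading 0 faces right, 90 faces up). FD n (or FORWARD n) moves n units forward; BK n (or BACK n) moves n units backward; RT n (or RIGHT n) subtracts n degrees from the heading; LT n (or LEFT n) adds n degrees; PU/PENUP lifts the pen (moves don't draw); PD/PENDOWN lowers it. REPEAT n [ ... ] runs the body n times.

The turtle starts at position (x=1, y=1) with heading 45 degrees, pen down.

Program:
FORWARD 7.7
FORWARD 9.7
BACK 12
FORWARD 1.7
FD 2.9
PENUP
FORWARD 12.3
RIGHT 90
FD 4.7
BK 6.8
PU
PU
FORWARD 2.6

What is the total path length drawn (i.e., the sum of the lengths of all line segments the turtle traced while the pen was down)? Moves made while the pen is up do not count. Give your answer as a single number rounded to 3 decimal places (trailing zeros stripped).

Executing turtle program step by step:
Start: pos=(1,1), heading=45, pen down
FD 7.7: (1,1) -> (6.445,6.445) [heading=45, draw]
FD 9.7: (6.445,6.445) -> (13.304,13.304) [heading=45, draw]
BK 12: (13.304,13.304) -> (4.818,4.818) [heading=45, draw]
FD 1.7: (4.818,4.818) -> (6.02,6.02) [heading=45, draw]
FD 2.9: (6.02,6.02) -> (8.071,8.071) [heading=45, draw]
PU: pen up
FD 12.3: (8.071,8.071) -> (16.768,16.768) [heading=45, move]
RT 90: heading 45 -> 315
FD 4.7: (16.768,16.768) -> (20.092,13.445) [heading=315, move]
BK 6.8: (20.092,13.445) -> (15.284,18.253) [heading=315, move]
PU: pen up
PU: pen up
FD 2.6: (15.284,18.253) -> (17.122,16.415) [heading=315, move]
Final: pos=(17.122,16.415), heading=315, 5 segment(s) drawn

Segment lengths:
  seg 1: (1,1) -> (6.445,6.445), length = 7.7
  seg 2: (6.445,6.445) -> (13.304,13.304), length = 9.7
  seg 3: (13.304,13.304) -> (4.818,4.818), length = 12
  seg 4: (4.818,4.818) -> (6.02,6.02), length = 1.7
  seg 5: (6.02,6.02) -> (8.071,8.071), length = 2.9
Total = 34

Answer: 34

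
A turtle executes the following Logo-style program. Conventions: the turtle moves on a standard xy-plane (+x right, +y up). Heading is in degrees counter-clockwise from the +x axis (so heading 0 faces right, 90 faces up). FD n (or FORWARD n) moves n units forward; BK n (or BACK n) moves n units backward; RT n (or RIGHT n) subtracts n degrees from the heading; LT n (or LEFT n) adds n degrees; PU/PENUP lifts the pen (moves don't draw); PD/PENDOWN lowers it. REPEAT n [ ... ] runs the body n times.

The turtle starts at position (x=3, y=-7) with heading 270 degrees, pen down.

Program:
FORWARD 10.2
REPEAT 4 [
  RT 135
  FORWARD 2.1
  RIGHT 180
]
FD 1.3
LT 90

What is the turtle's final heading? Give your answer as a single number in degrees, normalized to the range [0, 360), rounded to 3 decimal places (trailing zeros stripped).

Executing turtle program step by step:
Start: pos=(3,-7), heading=270, pen down
FD 10.2: (3,-7) -> (3,-17.2) [heading=270, draw]
REPEAT 4 [
  -- iteration 1/4 --
  RT 135: heading 270 -> 135
  FD 2.1: (3,-17.2) -> (1.515,-15.715) [heading=135, draw]
  RT 180: heading 135 -> 315
  -- iteration 2/4 --
  RT 135: heading 315 -> 180
  FD 2.1: (1.515,-15.715) -> (-0.585,-15.715) [heading=180, draw]
  RT 180: heading 180 -> 0
  -- iteration 3/4 --
  RT 135: heading 0 -> 225
  FD 2.1: (-0.585,-15.715) -> (-2.07,-17.2) [heading=225, draw]
  RT 180: heading 225 -> 45
  -- iteration 4/4 --
  RT 135: heading 45 -> 270
  FD 2.1: (-2.07,-17.2) -> (-2.07,-19.3) [heading=270, draw]
  RT 180: heading 270 -> 90
]
FD 1.3: (-2.07,-19.3) -> (-2.07,-18) [heading=90, draw]
LT 90: heading 90 -> 180
Final: pos=(-2.07,-18), heading=180, 6 segment(s) drawn

Answer: 180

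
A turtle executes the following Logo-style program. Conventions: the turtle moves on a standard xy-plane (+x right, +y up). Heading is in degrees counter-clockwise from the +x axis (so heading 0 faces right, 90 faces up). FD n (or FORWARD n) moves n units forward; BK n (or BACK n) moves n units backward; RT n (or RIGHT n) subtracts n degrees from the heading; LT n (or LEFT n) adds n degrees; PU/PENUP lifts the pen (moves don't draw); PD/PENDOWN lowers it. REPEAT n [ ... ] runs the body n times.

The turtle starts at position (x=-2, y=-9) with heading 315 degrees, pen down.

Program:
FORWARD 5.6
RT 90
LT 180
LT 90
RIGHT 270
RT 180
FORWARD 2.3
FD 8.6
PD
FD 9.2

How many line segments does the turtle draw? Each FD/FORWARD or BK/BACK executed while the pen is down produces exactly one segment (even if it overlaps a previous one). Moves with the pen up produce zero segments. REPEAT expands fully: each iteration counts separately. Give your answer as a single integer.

Answer: 4

Derivation:
Executing turtle program step by step:
Start: pos=(-2,-9), heading=315, pen down
FD 5.6: (-2,-9) -> (1.96,-12.96) [heading=315, draw]
RT 90: heading 315 -> 225
LT 180: heading 225 -> 45
LT 90: heading 45 -> 135
RT 270: heading 135 -> 225
RT 180: heading 225 -> 45
FD 2.3: (1.96,-12.96) -> (3.586,-11.333) [heading=45, draw]
FD 8.6: (3.586,-11.333) -> (9.667,-5.252) [heading=45, draw]
PD: pen down
FD 9.2: (9.667,-5.252) -> (16.173,1.253) [heading=45, draw]
Final: pos=(16.173,1.253), heading=45, 4 segment(s) drawn
Segments drawn: 4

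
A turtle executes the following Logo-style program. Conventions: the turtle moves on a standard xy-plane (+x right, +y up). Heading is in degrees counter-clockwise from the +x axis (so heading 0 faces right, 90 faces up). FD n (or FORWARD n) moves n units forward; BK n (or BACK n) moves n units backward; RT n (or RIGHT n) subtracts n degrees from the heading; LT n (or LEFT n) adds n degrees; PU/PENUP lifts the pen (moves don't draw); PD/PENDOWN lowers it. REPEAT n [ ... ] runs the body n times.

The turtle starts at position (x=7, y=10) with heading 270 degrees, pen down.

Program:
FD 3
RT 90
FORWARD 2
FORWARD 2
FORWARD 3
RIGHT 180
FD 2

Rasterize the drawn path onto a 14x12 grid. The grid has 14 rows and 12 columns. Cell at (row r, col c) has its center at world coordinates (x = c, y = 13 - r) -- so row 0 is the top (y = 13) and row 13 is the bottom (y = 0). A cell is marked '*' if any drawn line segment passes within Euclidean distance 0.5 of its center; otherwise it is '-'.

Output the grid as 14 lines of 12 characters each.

Segment 0: (7,10) -> (7,7)
Segment 1: (7,7) -> (5,7)
Segment 2: (5,7) -> (3,7)
Segment 3: (3,7) -> (-0,7)
Segment 4: (-0,7) -> (2,7)

Answer: ------------
------------
------------
-------*----
-------*----
-------*----
********----
------------
------------
------------
------------
------------
------------
------------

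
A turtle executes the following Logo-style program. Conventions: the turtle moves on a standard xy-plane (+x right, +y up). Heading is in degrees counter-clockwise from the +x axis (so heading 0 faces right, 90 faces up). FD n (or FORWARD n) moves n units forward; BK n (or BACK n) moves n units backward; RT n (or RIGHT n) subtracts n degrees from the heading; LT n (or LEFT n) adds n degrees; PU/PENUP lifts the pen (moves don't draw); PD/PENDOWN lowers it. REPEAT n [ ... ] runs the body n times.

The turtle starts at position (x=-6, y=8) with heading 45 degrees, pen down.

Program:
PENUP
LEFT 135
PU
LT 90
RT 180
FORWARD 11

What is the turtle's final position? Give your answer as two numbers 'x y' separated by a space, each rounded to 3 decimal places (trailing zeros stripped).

Executing turtle program step by step:
Start: pos=(-6,8), heading=45, pen down
PU: pen up
LT 135: heading 45 -> 180
PU: pen up
LT 90: heading 180 -> 270
RT 180: heading 270 -> 90
FD 11: (-6,8) -> (-6,19) [heading=90, move]
Final: pos=(-6,19), heading=90, 0 segment(s) drawn

Answer: -6 19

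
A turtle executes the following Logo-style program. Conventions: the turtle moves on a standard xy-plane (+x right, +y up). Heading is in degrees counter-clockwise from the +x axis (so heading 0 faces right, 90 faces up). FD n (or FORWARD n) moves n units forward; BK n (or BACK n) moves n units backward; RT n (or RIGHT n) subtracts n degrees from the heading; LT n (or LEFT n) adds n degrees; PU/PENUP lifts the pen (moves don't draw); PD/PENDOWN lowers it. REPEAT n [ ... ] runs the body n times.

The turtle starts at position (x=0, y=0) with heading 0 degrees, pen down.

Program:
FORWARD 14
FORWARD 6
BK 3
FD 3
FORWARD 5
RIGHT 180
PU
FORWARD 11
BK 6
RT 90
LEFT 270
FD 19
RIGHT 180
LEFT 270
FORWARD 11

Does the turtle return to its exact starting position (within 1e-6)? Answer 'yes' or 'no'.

Executing turtle program step by step:
Start: pos=(0,0), heading=0, pen down
FD 14: (0,0) -> (14,0) [heading=0, draw]
FD 6: (14,0) -> (20,0) [heading=0, draw]
BK 3: (20,0) -> (17,0) [heading=0, draw]
FD 3: (17,0) -> (20,0) [heading=0, draw]
FD 5: (20,0) -> (25,0) [heading=0, draw]
RT 180: heading 0 -> 180
PU: pen up
FD 11: (25,0) -> (14,0) [heading=180, move]
BK 6: (14,0) -> (20,0) [heading=180, move]
RT 90: heading 180 -> 90
LT 270: heading 90 -> 0
FD 19: (20,0) -> (39,0) [heading=0, move]
RT 180: heading 0 -> 180
LT 270: heading 180 -> 90
FD 11: (39,0) -> (39,11) [heading=90, move]
Final: pos=(39,11), heading=90, 5 segment(s) drawn

Start position: (0, 0)
Final position: (39, 11)
Distance = 40.522; >= 1e-6 -> NOT closed

Answer: no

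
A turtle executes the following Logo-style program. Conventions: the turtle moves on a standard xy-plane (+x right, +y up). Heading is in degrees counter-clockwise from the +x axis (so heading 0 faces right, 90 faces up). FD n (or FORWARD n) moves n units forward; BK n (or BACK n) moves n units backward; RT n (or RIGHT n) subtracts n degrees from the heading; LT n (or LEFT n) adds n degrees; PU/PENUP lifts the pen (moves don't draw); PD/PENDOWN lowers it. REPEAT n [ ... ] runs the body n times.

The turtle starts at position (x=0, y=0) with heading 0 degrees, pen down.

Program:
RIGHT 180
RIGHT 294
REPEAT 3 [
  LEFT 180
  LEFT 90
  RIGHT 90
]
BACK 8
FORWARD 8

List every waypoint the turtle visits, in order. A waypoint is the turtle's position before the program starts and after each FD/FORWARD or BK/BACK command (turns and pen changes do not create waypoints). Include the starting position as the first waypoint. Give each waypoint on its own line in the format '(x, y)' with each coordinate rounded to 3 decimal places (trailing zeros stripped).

Answer: (0, 0)
(-3.254, -7.308)
(0, 0)

Derivation:
Executing turtle program step by step:
Start: pos=(0,0), heading=0, pen down
RT 180: heading 0 -> 180
RT 294: heading 180 -> 246
REPEAT 3 [
  -- iteration 1/3 --
  LT 180: heading 246 -> 66
  LT 90: heading 66 -> 156
  RT 90: heading 156 -> 66
  -- iteration 2/3 --
  LT 180: heading 66 -> 246
  LT 90: heading 246 -> 336
  RT 90: heading 336 -> 246
  -- iteration 3/3 --
  LT 180: heading 246 -> 66
  LT 90: heading 66 -> 156
  RT 90: heading 156 -> 66
]
BK 8: (0,0) -> (-3.254,-7.308) [heading=66, draw]
FD 8: (-3.254,-7.308) -> (0,0) [heading=66, draw]
Final: pos=(0,0), heading=66, 2 segment(s) drawn
Waypoints (3 total):
(0, 0)
(-3.254, -7.308)
(0, 0)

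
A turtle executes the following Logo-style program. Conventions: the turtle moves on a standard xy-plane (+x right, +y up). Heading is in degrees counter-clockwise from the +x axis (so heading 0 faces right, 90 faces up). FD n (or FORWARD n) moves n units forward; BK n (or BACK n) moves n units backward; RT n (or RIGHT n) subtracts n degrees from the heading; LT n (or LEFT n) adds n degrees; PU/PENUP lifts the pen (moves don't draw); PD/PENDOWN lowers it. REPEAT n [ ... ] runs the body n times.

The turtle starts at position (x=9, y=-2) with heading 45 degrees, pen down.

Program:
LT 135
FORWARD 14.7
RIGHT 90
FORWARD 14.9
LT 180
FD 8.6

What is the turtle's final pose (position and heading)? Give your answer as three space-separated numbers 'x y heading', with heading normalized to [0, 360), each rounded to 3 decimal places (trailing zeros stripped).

Executing turtle program step by step:
Start: pos=(9,-2), heading=45, pen down
LT 135: heading 45 -> 180
FD 14.7: (9,-2) -> (-5.7,-2) [heading=180, draw]
RT 90: heading 180 -> 90
FD 14.9: (-5.7,-2) -> (-5.7,12.9) [heading=90, draw]
LT 180: heading 90 -> 270
FD 8.6: (-5.7,12.9) -> (-5.7,4.3) [heading=270, draw]
Final: pos=(-5.7,4.3), heading=270, 3 segment(s) drawn

Answer: -5.7 4.3 270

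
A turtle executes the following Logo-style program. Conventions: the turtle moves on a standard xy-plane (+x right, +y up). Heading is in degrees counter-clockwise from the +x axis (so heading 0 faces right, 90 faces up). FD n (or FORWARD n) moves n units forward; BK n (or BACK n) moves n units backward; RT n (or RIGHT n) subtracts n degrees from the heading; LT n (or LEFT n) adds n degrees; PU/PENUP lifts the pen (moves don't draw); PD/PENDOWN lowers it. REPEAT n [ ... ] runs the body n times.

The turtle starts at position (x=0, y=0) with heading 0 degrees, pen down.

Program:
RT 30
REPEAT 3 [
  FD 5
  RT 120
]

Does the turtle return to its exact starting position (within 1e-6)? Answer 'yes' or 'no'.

Answer: yes

Derivation:
Executing turtle program step by step:
Start: pos=(0,0), heading=0, pen down
RT 30: heading 0 -> 330
REPEAT 3 [
  -- iteration 1/3 --
  FD 5: (0,0) -> (4.33,-2.5) [heading=330, draw]
  RT 120: heading 330 -> 210
  -- iteration 2/3 --
  FD 5: (4.33,-2.5) -> (0,-5) [heading=210, draw]
  RT 120: heading 210 -> 90
  -- iteration 3/3 --
  FD 5: (0,-5) -> (0,0) [heading=90, draw]
  RT 120: heading 90 -> 330
]
Final: pos=(0,0), heading=330, 3 segment(s) drawn

Start position: (0, 0)
Final position: (0, 0)
Distance = 0; < 1e-6 -> CLOSED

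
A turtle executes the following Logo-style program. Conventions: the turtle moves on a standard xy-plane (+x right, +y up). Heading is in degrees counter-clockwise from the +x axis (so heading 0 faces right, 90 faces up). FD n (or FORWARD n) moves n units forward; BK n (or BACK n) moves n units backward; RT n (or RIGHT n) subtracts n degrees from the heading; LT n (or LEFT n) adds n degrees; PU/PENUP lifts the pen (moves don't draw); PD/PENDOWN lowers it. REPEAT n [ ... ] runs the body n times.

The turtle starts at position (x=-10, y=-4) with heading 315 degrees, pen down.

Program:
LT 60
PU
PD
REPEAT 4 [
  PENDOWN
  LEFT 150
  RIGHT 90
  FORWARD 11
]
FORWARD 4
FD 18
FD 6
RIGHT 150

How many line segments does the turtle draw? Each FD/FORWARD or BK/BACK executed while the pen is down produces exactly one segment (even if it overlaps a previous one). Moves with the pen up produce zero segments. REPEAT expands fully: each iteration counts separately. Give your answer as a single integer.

Executing turtle program step by step:
Start: pos=(-10,-4), heading=315, pen down
LT 60: heading 315 -> 15
PU: pen up
PD: pen down
REPEAT 4 [
  -- iteration 1/4 --
  PD: pen down
  LT 150: heading 15 -> 165
  RT 90: heading 165 -> 75
  FD 11: (-10,-4) -> (-7.153,6.625) [heading=75, draw]
  -- iteration 2/4 --
  PD: pen down
  LT 150: heading 75 -> 225
  RT 90: heading 225 -> 135
  FD 11: (-7.153,6.625) -> (-14.931,14.403) [heading=135, draw]
  -- iteration 3/4 --
  PD: pen down
  LT 150: heading 135 -> 285
  RT 90: heading 285 -> 195
  FD 11: (-14.931,14.403) -> (-25.556,11.556) [heading=195, draw]
  -- iteration 4/4 --
  PD: pen down
  LT 150: heading 195 -> 345
  RT 90: heading 345 -> 255
  FD 11: (-25.556,11.556) -> (-28.403,0.931) [heading=255, draw]
]
FD 4: (-28.403,0.931) -> (-29.439,-2.933) [heading=255, draw]
FD 18: (-29.439,-2.933) -> (-34.097,-20.319) [heading=255, draw]
FD 6: (-34.097,-20.319) -> (-35.65,-26.115) [heading=255, draw]
RT 150: heading 255 -> 105
Final: pos=(-35.65,-26.115), heading=105, 7 segment(s) drawn
Segments drawn: 7

Answer: 7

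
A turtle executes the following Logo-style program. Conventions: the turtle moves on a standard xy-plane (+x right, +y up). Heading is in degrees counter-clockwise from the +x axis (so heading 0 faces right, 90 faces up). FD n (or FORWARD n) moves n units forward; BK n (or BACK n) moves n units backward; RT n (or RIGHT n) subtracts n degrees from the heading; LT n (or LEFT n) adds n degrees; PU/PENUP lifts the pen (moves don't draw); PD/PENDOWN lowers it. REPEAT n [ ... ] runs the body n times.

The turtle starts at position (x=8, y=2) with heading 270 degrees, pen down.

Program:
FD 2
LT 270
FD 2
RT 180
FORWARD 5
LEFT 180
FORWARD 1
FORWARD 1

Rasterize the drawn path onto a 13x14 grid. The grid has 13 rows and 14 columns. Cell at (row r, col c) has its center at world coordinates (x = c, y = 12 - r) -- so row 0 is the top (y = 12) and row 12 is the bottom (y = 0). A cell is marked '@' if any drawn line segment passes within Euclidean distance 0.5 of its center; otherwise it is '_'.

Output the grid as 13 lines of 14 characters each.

Answer: ______________
______________
______________
______________
______________
______________
______________
______________
______________
______________
________@_____
________@_____
______@@@@@@__

Derivation:
Segment 0: (8,2) -> (8,0)
Segment 1: (8,0) -> (6,0)
Segment 2: (6,0) -> (11,-0)
Segment 3: (11,-0) -> (10,-0)
Segment 4: (10,-0) -> (9,0)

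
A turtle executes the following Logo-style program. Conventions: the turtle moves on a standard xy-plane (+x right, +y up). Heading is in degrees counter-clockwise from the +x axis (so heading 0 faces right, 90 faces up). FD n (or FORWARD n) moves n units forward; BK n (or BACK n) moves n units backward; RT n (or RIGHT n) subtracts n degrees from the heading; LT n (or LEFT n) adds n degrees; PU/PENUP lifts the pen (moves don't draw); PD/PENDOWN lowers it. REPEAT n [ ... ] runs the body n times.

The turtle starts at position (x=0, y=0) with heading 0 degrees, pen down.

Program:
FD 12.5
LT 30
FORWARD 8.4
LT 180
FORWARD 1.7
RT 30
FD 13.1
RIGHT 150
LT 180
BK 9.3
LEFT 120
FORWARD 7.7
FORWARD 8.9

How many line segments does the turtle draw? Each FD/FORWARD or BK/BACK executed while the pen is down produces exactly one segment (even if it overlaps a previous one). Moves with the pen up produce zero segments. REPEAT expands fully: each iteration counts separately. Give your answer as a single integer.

Executing turtle program step by step:
Start: pos=(0,0), heading=0, pen down
FD 12.5: (0,0) -> (12.5,0) [heading=0, draw]
LT 30: heading 0 -> 30
FD 8.4: (12.5,0) -> (19.775,4.2) [heading=30, draw]
LT 180: heading 30 -> 210
FD 1.7: (19.775,4.2) -> (18.302,3.35) [heading=210, draw]
RT 30: heading 210 -> 180
FD 13.1: (18.302,3.35) -> (5.202,3.35) [heading=180, draw]
RT 150: heading 180 -> 30
LT 180: heading 30 -> 210
BK 9.3: (5.202,3.35) -> (13.256,8) [heading=210, draw]
LT 120: heading 210 -> 330
FD 7.7: (13.256,8) -> (19.925,4.15) [heading=330, draw]
FD 8.9: (19.925,4.15) -> (27.632,-0.3) [heading=330, draw]
Final: pos=(27.632,-0.3), heading=330, 7 segment(s) drawn
Segments drawn: 7

Answer: 7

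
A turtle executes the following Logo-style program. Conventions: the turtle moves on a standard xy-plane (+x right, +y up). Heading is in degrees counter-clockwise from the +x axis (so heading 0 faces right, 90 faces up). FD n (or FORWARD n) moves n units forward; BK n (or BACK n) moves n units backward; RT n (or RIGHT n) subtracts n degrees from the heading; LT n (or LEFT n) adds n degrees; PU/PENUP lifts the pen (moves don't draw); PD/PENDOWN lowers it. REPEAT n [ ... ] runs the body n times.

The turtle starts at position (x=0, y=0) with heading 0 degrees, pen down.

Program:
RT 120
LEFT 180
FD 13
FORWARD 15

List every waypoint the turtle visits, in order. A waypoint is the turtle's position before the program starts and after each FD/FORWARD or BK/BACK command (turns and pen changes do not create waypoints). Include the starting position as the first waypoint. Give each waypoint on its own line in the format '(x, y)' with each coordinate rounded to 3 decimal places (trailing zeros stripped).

Executing turtle program step by step:
Start: pos=(0,0), heading=0, pen down
RT 120: heading 0 -> 240
LT 180: heading 240 -> 60
FD 13: (0,0) -> (6.5,11.258) [heading=60, draw]
FD 15: (6.5,11.258) -> (14,24.249) [heading=60, draw]
Final: pos=(14,24.249), heading=60, 2 segment(s) drawn
Waypoints (3 total):
(0, 0)
(6.5, 11.258)
(14, 24.249)

Answer: (0, 0)
(6.5, 11.258)
(14, 24.249)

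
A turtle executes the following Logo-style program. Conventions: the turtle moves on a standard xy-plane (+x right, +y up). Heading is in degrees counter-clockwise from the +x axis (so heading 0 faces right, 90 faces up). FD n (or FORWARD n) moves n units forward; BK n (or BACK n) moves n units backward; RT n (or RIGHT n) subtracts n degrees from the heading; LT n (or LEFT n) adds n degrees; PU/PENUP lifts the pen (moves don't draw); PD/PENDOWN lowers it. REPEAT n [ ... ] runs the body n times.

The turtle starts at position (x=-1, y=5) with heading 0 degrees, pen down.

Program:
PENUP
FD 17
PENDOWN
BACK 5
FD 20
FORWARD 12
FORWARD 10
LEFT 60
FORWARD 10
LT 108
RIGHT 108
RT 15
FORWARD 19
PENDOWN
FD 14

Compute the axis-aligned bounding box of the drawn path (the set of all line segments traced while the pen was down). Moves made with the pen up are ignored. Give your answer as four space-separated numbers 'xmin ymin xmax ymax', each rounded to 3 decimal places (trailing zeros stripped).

Answer: 11 5 81.335 36.995

Derivation:
Executing turtle program step by step:
Start: pos=(-1,5), heading=0, pen down
PU: pen up
FD 17: (-1,5) -> (16,5) [heading=0, move]
PD: pen down
BK 5: (16,5) -> (11,5) [heading=0, draw]
FD 20: (11,5) -> (31,5) [heading=0, draw]
FD 12: (31,5) -> (43,5) [heading=0, draw]
FD 10: (43,5) -> (53,5) [heading=0, draw]
LT 60: heading 0 -> 60
FD 10: (53,5) -> (58,13.66) [heading=60, draw]
LT 108: heading 60 -> 168
RT 108: heading 168 -> 60
RT 15: heading 60 -> 45
FD 19: (58,13.66) -> (71.435,27.095) [heading=45, draw]
PD: pen down
FD 14: (71.435,27.095) -> (81.335,36.995) [heading=45, draw]
Final: pos=(81.335,36.995), heading=45, 7 segment(s) drawn

Segment endpoints: x in {11, 16, 31, 43, 53, 58, 71.435, 81.335}, y in {5, 13.66, 27.095, 36.995}
xmin=11, ymin=5, xmax=81.335, ymax=36.995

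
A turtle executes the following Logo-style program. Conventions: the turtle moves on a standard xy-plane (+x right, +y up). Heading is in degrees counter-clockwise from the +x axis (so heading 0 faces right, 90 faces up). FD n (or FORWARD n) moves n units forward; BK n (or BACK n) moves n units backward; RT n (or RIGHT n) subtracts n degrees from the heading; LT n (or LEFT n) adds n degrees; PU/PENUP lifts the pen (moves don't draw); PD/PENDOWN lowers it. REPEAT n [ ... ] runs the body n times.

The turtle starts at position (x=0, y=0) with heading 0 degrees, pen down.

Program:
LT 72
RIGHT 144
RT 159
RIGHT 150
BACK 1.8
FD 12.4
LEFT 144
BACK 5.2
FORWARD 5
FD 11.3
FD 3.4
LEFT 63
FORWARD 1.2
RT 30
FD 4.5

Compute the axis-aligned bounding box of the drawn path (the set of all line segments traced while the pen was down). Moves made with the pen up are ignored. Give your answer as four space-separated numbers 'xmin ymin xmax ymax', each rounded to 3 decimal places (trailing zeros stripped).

Answer: -3.306 -8.16 12.728 10.067

Derivation:
Executing turtle program step by step:
Start: pos=(0,0), heading=0, pen down
LT 72: heading 0 -> 72
RT 144: heading 72 -> 288
RT 159: heading 288 -> 129
RT 150: heading 129 -> 339
BK 1.8: (0,0) -> (-1.68,0.645) [heading=339, draw]
FD 12.4: (-1.68,0.645) -> (9.896,-3.799) [heading=339, draw]
LT 144: heading 339 -> 123
BK 5.2: (9.896,-3.799) -> (12.728,-8.16) [heading=123, draw]
FD 5: (12.728,-8.16) -> (10.005,-3.966) [heading=123, draw]
FD 11.3: (10.005,-3.966) -> (3.85,5.511) [heading=123, draw]
FD 3.4: (3.85,5.511) -> (1.999,8.362) [heading=123, draw]
LT 63: heading 123 -> 186
FD 1.2: (1.999,8.362) -> (0.805,8.237) [heading=186, draw]
RT 30: heading 186 -> 156
FD 4.5: (0.805,8.237) -> (-3.306,10.067) [heading=156, draw]
Final: pos=(-3.306,10.067), heading=156, 8 segment(s) drawn

Segment endpoints: x in {-3.306, -1.68, 0, 0.805, 1.999, 3.85, 9.896, 10.005, 12.728}, y in {-8.16, -3.966, -3.799, 0, 0.645, 5.511, 8.237, 8.362, 10.067}
xmin=-3.306, ymin=-8.16, xmax=12.728, ymax=10.067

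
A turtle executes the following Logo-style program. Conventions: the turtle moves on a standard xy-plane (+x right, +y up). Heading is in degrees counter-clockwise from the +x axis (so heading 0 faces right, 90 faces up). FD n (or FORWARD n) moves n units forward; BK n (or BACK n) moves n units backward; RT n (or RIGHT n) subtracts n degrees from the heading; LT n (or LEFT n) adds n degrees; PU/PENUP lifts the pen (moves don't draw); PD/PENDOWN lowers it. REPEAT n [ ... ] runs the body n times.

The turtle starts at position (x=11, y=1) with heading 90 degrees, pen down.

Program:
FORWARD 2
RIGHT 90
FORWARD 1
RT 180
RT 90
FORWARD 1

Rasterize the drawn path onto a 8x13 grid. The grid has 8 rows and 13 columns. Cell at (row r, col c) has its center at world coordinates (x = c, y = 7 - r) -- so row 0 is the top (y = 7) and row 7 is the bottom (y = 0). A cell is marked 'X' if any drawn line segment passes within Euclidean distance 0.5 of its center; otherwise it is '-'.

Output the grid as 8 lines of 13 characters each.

Segment 0: (11,1) -> (11,3)
Segment 1: (11,3) -> (12,3)
Segment 2: (12,3) -> (12,4)

Answer: -------------
-------------
-------------
------------X
-----------XX
-----------X-
-----------X-
-------------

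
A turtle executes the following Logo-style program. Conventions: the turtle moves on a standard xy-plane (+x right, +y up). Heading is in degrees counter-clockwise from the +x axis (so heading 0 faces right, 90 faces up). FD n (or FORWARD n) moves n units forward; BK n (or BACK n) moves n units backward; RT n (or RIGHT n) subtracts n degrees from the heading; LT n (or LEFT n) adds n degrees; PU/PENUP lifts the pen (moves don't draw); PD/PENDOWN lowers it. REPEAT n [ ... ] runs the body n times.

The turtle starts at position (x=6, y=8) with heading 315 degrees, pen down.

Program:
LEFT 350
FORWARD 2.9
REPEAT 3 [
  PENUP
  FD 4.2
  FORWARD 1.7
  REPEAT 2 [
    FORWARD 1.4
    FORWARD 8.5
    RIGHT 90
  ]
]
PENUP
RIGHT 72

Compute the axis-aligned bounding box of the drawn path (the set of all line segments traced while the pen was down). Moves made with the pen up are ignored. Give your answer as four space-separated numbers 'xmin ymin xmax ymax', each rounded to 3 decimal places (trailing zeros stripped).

Answer: 6 5.624 7.663 8

Derivation:
Executing turtle program step by step:
Start: pos=(6,8), heading=315, pen down
LT 350: heading 315 -> 305
FD 2.9: (6,8) -> (7.663,5.624) [heading=305, draw]
REPEAT 3 [
  -- iteration 1/3 --
  PU: pen up
  FD 4.2: (7.663,5.624) -> (10.072,2.184) [heading=305, move]
  FD 1.7: (10.072,2.184) -> (11.047,0.791) [heading=305, move]
  REPEAT 2 [
    -- iteration 1/2 --
    FD 1.4: (11.047,0.791) -> (11.85,-0.355) [heading=305, move]
    FD 8.5: (11.85,-0.355) -> (16.726,-7.318) [heading=305, move]
    RT 90: heading 305 -> 215
    -- iteration 2/2 --
    FD 1.4: (16.726,-7.318) -> (15.579,-8.121) [heading=215, move]
    FD 8.5: (15.579,-8.121) -> (8.616,-12.997) [heading=215, move]
    RT 90: heading 215 -> 125
  ]
  -- iteration 2/3 --
  PU: pen up
  FD 4.2: (8.616,-12.997) -> (6.207,-9.556) [heading=125, move]
  FD 1.7: (6.207,-9.556) -> (5.232,-8.164) [heading=125, move]
  REPEAT 2 [
    -- iteration 1/2 --
    FD 1.4: (5.232,-8.164) -> (4.429,-7.017) [heading=125, move]
    FD 8.5: (4.429,-7.017) -> (-0.446,-0.054) [heading=125, move]
    RT 90: heading 125 -> 35
    -- iteration 2/2 --
    FD 1.4: (-0.446,-0.054) -> (0.701,0.749) [heading=35, move]
    FD 8.5: (0.701,0.749) -> (7.663,5.624) [heading=35, move]
    RT 90: heading 35 -> 305
  ]
  -- iteration 3/3 --
  PU: pen up
  FD 4.2: (7.663,5.624) -> (10.072,2.184) [heading=305, move]
  FD 1.7: (10.072,2.184) -> (11.047,0.791) [heading=305, move]
  REPEAT 2 [
    -- iteration 1/2 --
    FD 1.4: (11.047,0.791) -> (11.85,-0.355) [heading=305, move]
    FD 8.5: (11.85,-0.355) -> (16.726,-7.318) [heading=305, move]
    RT 90: heading 305 -> 215
    -- iteration 2/2 --
    FD 1.4: (16.726,-7.318) -> (15.579,-8.121) [heading=215, move]
    FD 8.5: (15.579,-8.121) -> (8.616,-12.997) [heading=215, move]
    RT 90: heading 215 -> 125
  ]
]
PU: pen up
RT 72: heading 125 -> 53
Final: pos=(8.616,-12.997), heading=53, 1 segment(s) drawn

Segment endpoints: x in {6, 7.663}, y in {5.624, 8}
xmin=6, ymin=5.624, xmax=7.663, ymax=8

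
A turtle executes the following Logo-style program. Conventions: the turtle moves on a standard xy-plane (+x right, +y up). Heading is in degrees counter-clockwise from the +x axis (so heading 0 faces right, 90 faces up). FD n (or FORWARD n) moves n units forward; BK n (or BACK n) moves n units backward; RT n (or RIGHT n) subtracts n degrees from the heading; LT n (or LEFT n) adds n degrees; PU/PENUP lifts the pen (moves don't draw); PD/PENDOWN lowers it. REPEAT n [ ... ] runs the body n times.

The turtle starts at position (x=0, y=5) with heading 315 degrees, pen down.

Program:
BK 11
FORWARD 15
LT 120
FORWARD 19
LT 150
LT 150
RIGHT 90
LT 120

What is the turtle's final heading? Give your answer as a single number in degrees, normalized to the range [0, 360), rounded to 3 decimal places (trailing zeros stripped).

Executing turtle program step by step:
Start: pos=(0,5), heading=315, pen down
BK 11: (0,5) -> (-7.778,12.778) [heading=315, draw]
FD 15: (-7.778,12.778) -> (2.828,2.172) [heading=315, draw]
LT 120: heading 315 -> 75
FD 19: (2.828,2.172) -> (7.746,20.524) [heading=75, draw]
LT 150: heading 75 -> 225
LT 150: heading 225 -> 15
RT 90: heading 15 -> 285
LT 120: heading 285 -> 45
Final: pos=(7.746,20.524), heading=45, 3 segment(s) drawn

Answer: 45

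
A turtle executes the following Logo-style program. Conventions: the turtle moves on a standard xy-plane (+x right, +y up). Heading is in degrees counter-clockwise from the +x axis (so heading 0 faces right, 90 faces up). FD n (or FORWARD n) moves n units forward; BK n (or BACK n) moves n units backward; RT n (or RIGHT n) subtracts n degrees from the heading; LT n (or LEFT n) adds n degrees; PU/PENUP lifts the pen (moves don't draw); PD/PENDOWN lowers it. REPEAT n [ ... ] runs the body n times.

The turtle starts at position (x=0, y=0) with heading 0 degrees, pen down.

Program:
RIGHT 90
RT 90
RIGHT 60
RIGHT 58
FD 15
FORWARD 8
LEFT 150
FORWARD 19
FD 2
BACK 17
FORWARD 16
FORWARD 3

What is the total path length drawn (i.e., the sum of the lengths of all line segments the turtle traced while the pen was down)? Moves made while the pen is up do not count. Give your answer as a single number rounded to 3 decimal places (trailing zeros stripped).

Executing turtle program step by step:
Start: pos=(0,0), heading=0, pen down
RT 90: heading 0 -> 270
RT 90: heading 270 -> 180
RT 60: heading 180 -> 120
RT 58: heading 120 -> 62
FD 15: (0,0) -> (7.042,13.244) [heading=62, draw]
FD 8: (7.042,13.244) -> (10.798,20.308) [heading=62, draw]
LT 150: heading 62 -> 212
FD 19: (10.798,20.308) -> (-5.315,10.239) [heading=212, draw]
FD 2: (-5.315,10.239) -> (-7.011,9.179) [heading=212, draw]
BK 17: (-7.011,9.179) -> (7.406,18.188) [heading=212, draw]
FD 16: (7.406,18.188) -> (-6.163,9.709) [heading=212, draw]
FD 3: (-6.163,9.709) -> (-8.707,8.12) [heading=212, draw]
Final: pos=(-8.707,8.12), heading=212, 7 segment(s) drawn

Segment lengths:
  seg 1: (0,0) -> (7.042,13.244), length = 15
  seg 2: (7.042,13.244) -> (10.798,20.308), length = 8
  seg 3: (10.798,20.308) -> (-5.315,10.239), length = 19
  seg 4: (-5.315,10.239) -> (-7.011,9.179), length = 2
  seg 5: (-7.011,9.179) -> (7.406,18.188), length = 17
  seg 6: (7.406,18.188) -> (-6.163,9.709), length = 16
  seg 7: (-6.163,9.709) -> (-8.707,8.12), length = 3
Total = 80

Answer: 80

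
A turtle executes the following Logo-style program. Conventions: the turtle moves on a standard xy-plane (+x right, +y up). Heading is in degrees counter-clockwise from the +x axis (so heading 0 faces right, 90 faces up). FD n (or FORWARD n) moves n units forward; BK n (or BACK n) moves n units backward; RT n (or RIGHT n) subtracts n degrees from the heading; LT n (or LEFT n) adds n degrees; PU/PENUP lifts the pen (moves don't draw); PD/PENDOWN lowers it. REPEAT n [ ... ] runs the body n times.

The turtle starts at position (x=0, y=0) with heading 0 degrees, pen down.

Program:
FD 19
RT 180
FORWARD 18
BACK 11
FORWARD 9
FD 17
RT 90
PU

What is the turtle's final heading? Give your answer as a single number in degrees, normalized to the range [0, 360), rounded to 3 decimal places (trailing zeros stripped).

Executing turtle program step by step:
Start: pos=(0,0), heading=0, pen down
FD 19: (0,0) -> (19,0) [heading=0, draw]
RT 180: heading 0 -> 180
FD 18: (19,0) -> (1,0) [heading=180, draw]
BK 11: (1,0) -> (12,0) [heading=180, draw]
FD 9: (12,0) -> (3,0) [heading=180, draw]
FD 17: (3,0) -> (-14,0) [heading=180, draw]
RT 90: heading 180 -> 90
PU: pen up
Final: pos=(-14,0), heading=90, 5 segment(s) drawn

Answer: 90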